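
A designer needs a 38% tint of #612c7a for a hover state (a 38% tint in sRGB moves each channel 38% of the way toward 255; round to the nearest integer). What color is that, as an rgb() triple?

rgb(157, 124, 173)

#612c7a is rgb(97, 44, 122).
A 38% tint moves each channel 38% toward 255:
  R: 97 + 60.04 = 157.04 → 157
  G: 44 + 0.38×(255−44) = 44 + 80.18 = 124.18 → 124
  B: 122 + 0.38×(255−122) = 122 + 50.54 = 172.54 → 173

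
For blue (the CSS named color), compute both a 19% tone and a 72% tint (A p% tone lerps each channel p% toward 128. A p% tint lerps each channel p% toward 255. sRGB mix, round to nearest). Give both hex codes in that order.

#1818e7, #b8b8ff

CSS blue is rgb(0, 0, 255).
19% tone:
  R: 0 + 0.19×(128−0) = 0 + 24.32 = 24.32 → 24
  G: 0 + 24.32 = 24.32 → 24
  B: 255 + 0.19×(128−255) = 255 − 24.13 = 230.87 → 231
  → #1818e7
72% tint:
  R: 0 + 0.72×(255−0) = 0 + 183.6 = 183.6 → 184
  G: 0 + 183.6 = 183.6 → 184
  B: 255 + 0.72×(255−255) = 255 + 0 = 255 → 255
  → #b8b8ff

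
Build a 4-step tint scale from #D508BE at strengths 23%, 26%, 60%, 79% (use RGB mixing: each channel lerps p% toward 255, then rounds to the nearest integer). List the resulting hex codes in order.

#D508BE is rgb(213, 8, 190).
23%: (213 + 9.66 = 222.66→223, 8 + 56.81 = 64.81→65, 190 + 14.95 = 204.95→205) → #DF41CD
26%: (213 + 10.92 = 223.92→224, 8 + 64.22 = 72.22→72, 190 + 16.9 = 206.9→207) → #E048CF
60%: (213 + 25.2 = 238.2→238, 8 + 148.2 = 156.2→156, 190 + 39 = 229→229) → #EE9CE5
79%: (213 + 33.18 = 246.18→246, 8 + 195.13 = 203.13→203, 190 + 51.35 = 241.35→241) → #F6CBF1

#DF41CD, #E048CF, #EE9CE5, #F6CBF1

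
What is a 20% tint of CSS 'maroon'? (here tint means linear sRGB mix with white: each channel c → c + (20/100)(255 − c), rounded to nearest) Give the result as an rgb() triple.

CSS maroon is rgb(128, 0, 0).
A 20% tint moves each channel 20% toward 255:
  R: 128 + 0.2×(255−128) = 128 + 25.4 = 153.4 → 153
  G: 0 + 0.2×(255−0) = 0 + 51 = 51 → 51
  B: 0 + 0.2×(255−0) = 0 + 51 = 51 → 51

rgb(153, 51, 51)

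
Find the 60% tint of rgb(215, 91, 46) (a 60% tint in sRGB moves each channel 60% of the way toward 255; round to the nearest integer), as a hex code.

A 60% tint moves each channel 60% toward 255:
  R: 215 + 24 = 239 → 239
  G: 91 + 0.6×(255−91) = 91 + 98.4 = 189.4 → 189
  B: 46 + 125.4 = 171.4 → 171
rgb(239, 189, 171) = #EFBDAB.

#EFBDAB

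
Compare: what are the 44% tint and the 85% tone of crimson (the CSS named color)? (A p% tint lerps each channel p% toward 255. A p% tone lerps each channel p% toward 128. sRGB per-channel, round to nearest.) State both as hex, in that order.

#EB7B92, #8E7076

CSS crimson is rgb(220, 20, 60).
44% tint:
  R: 220 + 0.44×(255−220) = 220 + 15.4 = 235.4 → 235
  G: 20 + 103.4 = 123.4 → 123
  B: 60 + 0.44×(255−60) = 60 + 85.8 = 145.8 → 146
  → #EB7B92
85% tone:
  R: 220 + 0.85×(128−220) = 220 − 78.2 = 141.8 → 142
  G: 20 + 91.8 = 111.8 → 112
  B: 60 + 57.8 = 117.8 → 118
  → #8E7076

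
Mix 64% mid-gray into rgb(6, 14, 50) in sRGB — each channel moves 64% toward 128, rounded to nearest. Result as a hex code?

#545764

A 64% tone moves each channel 64% toward 128:
  R: 6 + 78.08 = 84.08 → 84
  G: 14 + 0.64×(128−14) = 14 + 72.96 = 86.96 → 87
  B: 50 + 49.92 = 99.92 → 100
rgb(84, 87, 100) = #545764.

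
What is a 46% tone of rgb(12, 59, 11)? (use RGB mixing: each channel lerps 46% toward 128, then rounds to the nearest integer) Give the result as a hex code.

#415B41

A 46% tone moves each channel 46% toward 128:
  R: 12 + 0.46×(128−12) = 12 + 53.36 = 65.36 → 65
  G: 59 + 31.74 = 90.74 → 91
  B: 11 + 53.82 = 64.82 → 65
rgb(65, 91, 65) = #415B41.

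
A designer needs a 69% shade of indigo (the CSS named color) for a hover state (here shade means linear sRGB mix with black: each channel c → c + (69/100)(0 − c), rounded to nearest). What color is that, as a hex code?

#170028

CSS indigo is rgb(75, 0, 130).
Per channel, c → c + 0.69(0 − c):
  R: 75 − 51.75 = 23.25 → 23
  G: 0 + 0.69×(0−0) = 0 + 0 = 0 → 0
  B: 130 − 89.7 = 40.3 → 40
rgb(23, 0, 40) = #170028.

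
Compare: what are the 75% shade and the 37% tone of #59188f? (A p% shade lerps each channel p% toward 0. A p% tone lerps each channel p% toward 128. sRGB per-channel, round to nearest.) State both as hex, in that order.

#160624, #673e89

#59188f is rgb(89, 24, 143).
75% shade:
  R: 89 − 66.75 = 22.25 → 22
  G: 24 + 0.75×(0−24) = 24 − 18 = 6 → 6
  B: 143 − 107.25 = 35.75 → 36
  → #160624
37% tone:
  R: 89 + 0.37×(128−89) = 89 + 14.43 = 103.43 → 103
  G: 24 + 0.37×(128−24) = 24 + 38.48 = 62.48 → 62
  B: 143 − 5.55 = 137.45 → 137
  → #673e89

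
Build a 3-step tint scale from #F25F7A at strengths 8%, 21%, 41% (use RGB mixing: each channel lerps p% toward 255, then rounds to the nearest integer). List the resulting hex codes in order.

#F25F7A is rgb(242, 95, 122).
8%: (242 + 1.04 = 243.04→243, 95 + 12.8 = 107.8→108, 122 + 10.64 = 132.64→133) → #F36C85
21%: (242 + 2.73 = 244.73→245, 95 + 33.6 = 128.6→129, 122 + 27.93 = 149.93→150) → #F58196
41%: (242 + 5.33 = 247.33→247, 95 + 65.6 = 160.6→161, 122 + 54.53 = 176.53→177) → #F7A1B1

#F36C85, #F58196, #F7A1B1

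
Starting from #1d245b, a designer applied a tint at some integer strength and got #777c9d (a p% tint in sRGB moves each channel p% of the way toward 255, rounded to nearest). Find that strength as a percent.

40%

#1d245b is rgb(29, 36, 91); #777c9d is rgb(119, 124, 157).
On the R channel (widest range): 119 ≈ 29 + (p/100)(255 − 29), so p ≈ 100×(119 − 29)/(255 − 29) = 9000/226 = 39.82.
p = 40 reproduces all three channels after rounding.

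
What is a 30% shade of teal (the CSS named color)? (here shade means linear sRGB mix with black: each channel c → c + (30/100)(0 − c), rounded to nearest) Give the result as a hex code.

#005A5A

CSS teal is rgb(0, 128, 128).
Lerp each channel 30% toward 0:
  R: 0 + 0.3×(0−0) = 0 + 0 = 0 → 0
  G: 128 − 38.4 = 89.6 → 90
  B: 128 − 38.4 = 89.6 → 90
rgb(0, 90, 90) = #005A5A.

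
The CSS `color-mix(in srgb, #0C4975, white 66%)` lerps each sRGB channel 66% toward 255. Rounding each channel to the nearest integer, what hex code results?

#ACC1D0

#0C4975 is rgb(12, 73, 117).
Lerp each channel 66% toward 255:
  R: 12 + 0.66×(255−12) = 12 + 160.38 = 172.38 → 172
  G: 73 + 120.12 = 193.12 → 193
  B: 117 + 91.08 = 208.08 → 208
rgb(172, 193, 208) = #ACC1D0.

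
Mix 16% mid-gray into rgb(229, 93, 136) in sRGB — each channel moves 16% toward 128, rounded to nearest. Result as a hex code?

Lerp each channel 16% toward 128:
  R: 229 + 0.16×(128−229) = 229 − 16.16 = 212.84 → 213
  G: 93 + 5.6 = 98.6 → 99
  B: 136 − 1.28 = 134.72 → 135
rgb(213, 99, 135) = #d56387.

#d56387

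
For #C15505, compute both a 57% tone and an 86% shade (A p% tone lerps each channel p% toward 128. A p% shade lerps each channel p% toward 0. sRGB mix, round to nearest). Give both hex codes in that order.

#9C6E4B, #1B0C01

#C15505 is rgb(193, 85, 5).
57% tone:
  R: 193 + 0.57×(128−193) = 193 − 37.05 = 155.95 → 156
  G: 85 + 0.57×(128−85) = 85 + 24.51 = 109.51 → 110
  B: 5 + 70.11 = 75.11 → 75
  → #9C6E4B
86% shade:
  R: 193 + 0.86×(0−193) = 193 − 165.98 = 27.02 → 27
  G: 85 − 73.1 = 11.9 → 12
  B: 5 + 0.86×(0−5) = 5 − 4.3 = 0.7 → 1
  → #1B0C01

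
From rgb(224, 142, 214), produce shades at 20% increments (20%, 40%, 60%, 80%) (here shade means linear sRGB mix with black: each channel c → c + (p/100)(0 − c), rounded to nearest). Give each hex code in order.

#b372ab, #865580, #5a3956, #2d1c2b

20%: (224 − 44.8 = 179.2→179, 142 − 28.4 = 113.6→114, 214 − 42.8 = 171.2→171) → #b372ab
40%: (224 − 89.6 = 134.4→134, 142 − 56.8 = 85.2→85, 214 − 85.6 = 128.4→128) → #865580
60%: (224 − 134.4 = 89.6→90, 142 − 85.2 = 56.8→57, 214 − 128.4 = 85.6→86) → #5a3956
80%: (224 − 179.2 = 44.8→45, 142 − 113.6 = 28.4→28, 214 − 171.2 = 42.8→43) → #2d1c2b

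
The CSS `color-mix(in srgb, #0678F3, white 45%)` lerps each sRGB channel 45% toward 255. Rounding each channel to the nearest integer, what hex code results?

#76B5F8

#0678F3 is rgb(6, 120, 243).
A 45% tint moves each channel 45% toward 255:
  R: 6 + 112.05 = 118.05 → 118
  G: 120 + 0.45×(255−120) = 120 + 60.75 = 180.75 → 181
  B: 243 + 0.45×(255−243) = 243 + 5.4 = 248.4 → 248
rgb(118, 181, 248) = #76B5F8.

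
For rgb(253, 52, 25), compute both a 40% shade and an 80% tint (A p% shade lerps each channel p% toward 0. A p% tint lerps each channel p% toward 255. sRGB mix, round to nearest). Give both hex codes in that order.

40% shade:
  R: 253 − 101.2 = 151.8 → 152
  G: 52 − 20.8 = 31.2 → 31
  B: 25 + 0.4×(0−25) = 25 − 10 = 15 → 15
  → #981f0f
80% tint:
  R: 253 + 1.6 = 254.6 → 255
  G: 52 + 0.8×(255−52) = 52 + 162.4 = 214.4 → 214
  B: 25 + 184 = 209 → 209
  → #ffd6d1

#981f0f, #ffd6d1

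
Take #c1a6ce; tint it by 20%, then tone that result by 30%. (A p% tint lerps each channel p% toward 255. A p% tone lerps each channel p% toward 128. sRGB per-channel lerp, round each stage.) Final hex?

#c1a6ce is rgb(193, 166, 206).
Per channel, c → c + 0.2(255 − c):
  R: 193 + 12.4 = 205.4 → 205
  G: 166 + 0.2×(255−166) = 166 + 17.8 = 183.8 → 184
  B: 206 + 0.2×(255−206) = 206 + 9.8 = 215.8 → 216
After the tint: rgb(205, 184, 216) = #cdb8d8.
Per channel, c → c + 0.3(128 − c):
  R: 205 + 0.3×(128−205) = 205 − 23.1 = 181.9 → 182
  G: 184 − 16.8 = 167.2 → 167
  B: 216 + 0.3×(128−216) = 216 − 26.4 = 189.6 → 190
rgb(182, 167, 190) = #b6a7be.

#b6a7be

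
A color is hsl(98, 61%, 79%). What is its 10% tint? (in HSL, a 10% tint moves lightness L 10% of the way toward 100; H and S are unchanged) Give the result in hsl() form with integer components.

L moves 10% from 79 toward 100: 79 + 2.1 = 81.1 → 81.
H and S are unchanged.

hsl(98, 61%, 81%)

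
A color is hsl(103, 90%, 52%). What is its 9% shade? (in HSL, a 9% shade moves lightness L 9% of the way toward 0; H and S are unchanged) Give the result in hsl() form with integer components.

hsl(103, 90%, 47%)

L moves 9% from 52 toward 0: 52 − 4.68 = 47.32 → 47.
H and S are unchanged.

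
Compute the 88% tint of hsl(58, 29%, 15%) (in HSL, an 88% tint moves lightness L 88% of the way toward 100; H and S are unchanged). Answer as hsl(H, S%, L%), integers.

L moves 88% from 15 toward 100: 15 + 74.8 = 89.8 → 90.
H and S are unchanged.

hsl(58, 29%, 90%)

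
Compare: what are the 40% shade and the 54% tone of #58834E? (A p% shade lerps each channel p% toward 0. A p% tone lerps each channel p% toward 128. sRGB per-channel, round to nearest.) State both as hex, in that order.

#58834E is rgb(88, 131, 78).
40% shade:
  R: 88 + 0.4×(0−88) = 88 − 35.2 = 52.8 → 53
  G: 131 + 0.4×(0−131) = 131 − 52.4 = 78.6 → 79
  B: 78 − 31.2 = 46.8 → 47
  → #354F2F
54% tone:
  R: 88 + 21.6 = 109.6 → 110
  G: 131 − 1.62 = 129.38 → 129
  B: 78 + 0.54×(128−78) = 78 + 27 = 105 → 105
  → #6E8169

#354F2F, #6E8169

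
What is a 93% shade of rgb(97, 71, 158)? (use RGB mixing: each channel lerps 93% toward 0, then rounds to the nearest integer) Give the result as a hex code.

A 93% shade moves each channel 93% toward 0:
  R: 97 + 0.93×(0−97) = 97 − 90.21 = 6.79 → 7
  G: 71 − 66.03 = 4.97 → 5
  B: 158 + 0.93×(0−158) = 158 − 146.94 = 11.06 → 11
rgb(7, 5, 11) = #07050b.

#07050b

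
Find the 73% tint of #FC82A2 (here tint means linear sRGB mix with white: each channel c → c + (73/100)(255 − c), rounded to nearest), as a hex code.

#FC82A2 is rgb(252, 130, 162).
Per channel, c → c + 0.73(255 − c):
  R: 252 + 0.73×(255−252) = 252 + 2.19 = 254.19 → 254
  G: 130 + 0.73×(255−130) = 130 + 91.25 = 221.25 → 221
  B: 162 + 0.73×(255−162) = 162 + 67.89 = 229.89 → 230
rgb(254, 221, 230) = #FEDDE6.

#FEDDE6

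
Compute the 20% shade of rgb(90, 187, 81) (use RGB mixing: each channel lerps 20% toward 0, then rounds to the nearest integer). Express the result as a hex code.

#489641

A 20% shade moves each channel 20% toward 0:
  R: 90 + 0.2×(0−90) = 90 − 18 = 72 → 72
  G: 187 + 0.2×(0−187) = 187 − 37.4 = 149.6 → 150
  B: 81 − 16.2 = 64.8 → 65
rgb(72, 150, 65) = #489641.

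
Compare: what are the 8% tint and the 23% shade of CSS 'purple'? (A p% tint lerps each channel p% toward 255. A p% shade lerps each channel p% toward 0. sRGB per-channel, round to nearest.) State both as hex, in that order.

#8A148A, #630063

CSS purple is rgb(128, 0, 128).
8% tint:
  R: 128 + 0.08×(255−128) = 128 + 10.16 = 138.16 → 138
  G: 0 + 0.08×(255−0) = 0 + 20.4 = 20.4 → 20
  B: 128 + 0.08×(255−128) = 128 + 10.16 = 138.16 → 138
  → #8A148A
23% shade:
  R: 128 + 0.23×(0−128) = 128 − 29.44 = 98.56 → 99
  G: 0 + 0.23×(0−0) = 0 + 0 = 0 → 0
  B: 128 − 29.44 = 98.56 → 99
  → #630063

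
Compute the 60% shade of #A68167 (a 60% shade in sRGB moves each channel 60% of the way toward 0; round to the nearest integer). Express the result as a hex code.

#423429

#A68167 is rgb(166, 129, 103).
Per channel, c → c + 0.6(0 − c):
  R: 166 + 0.6×(0−166) = 166 − 99.6 = 66.4 → 66
  G: 129 + 0.6×(0−129) = 129 − 77.4 = 51.6 → 52
  B: 103 + 0.6×(0−103) = 103 − 61.8 = 41.2 → 41
rgb(66, 52, 41) = #423429.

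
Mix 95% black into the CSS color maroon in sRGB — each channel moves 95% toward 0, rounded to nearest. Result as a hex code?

#060000

CSS maroon is rgb(128, 0, 0).
Lerp each channel 95% toward 0:
  R: 128 + 0.95×(0−128) = 128 − 121.6 = 6.4 → 6
  G: 0 + 0.95×(0−0) = 0 + 0 = 0 → 0
  B: 0 + 0.95×(0−0) = 0 + 0 = 0 → 0
rgb(6, 0, 0) = #060000.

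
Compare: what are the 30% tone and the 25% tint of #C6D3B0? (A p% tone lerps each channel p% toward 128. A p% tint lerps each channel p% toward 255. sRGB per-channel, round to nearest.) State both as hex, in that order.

#B1BAA2, #D4DEC4

#C6D3B0 is rgb(198, 211, 176).
30% tone:
  R: 198 − 21 = 177 → 177
  G: 211 − 24.9 = 186.1 → 186
  B: 176 + 0.3×(128−176) = 176 − 14.4 = 161.6 → 162
  → #B1BAA2
25% tint:
  R: 198 + 14.25 = 212.25 → 212
  G: 211 + 0.25×(255−211) = 211 + 11 = 222 → 222
  B: 176 + 0.25×(255−176) = 176 + 19.75 = 195.75 → 196
  → #D4DEC4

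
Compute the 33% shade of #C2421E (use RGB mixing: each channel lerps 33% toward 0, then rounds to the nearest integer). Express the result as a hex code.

#822C14

#C2421E is rgb(194, 66, 30).
Per channel, c → c + 0.33(0 − c):
  R: 194 − 64.02 = 129.98 → 130
  G: 66 + 0.33×(0−66) = 66 − 21.78 = 44.22 → 44
  B: 30 − 9.9 = 20.1 → 20
rgb(130, 44, 20) = #822C14.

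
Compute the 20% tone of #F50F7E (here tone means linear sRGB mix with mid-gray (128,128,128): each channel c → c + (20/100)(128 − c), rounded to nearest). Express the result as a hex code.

#F50F7E is rgb(245, 15, 126).
A 20% tone moves each channel 20% toward 128:
  R: 245 + 0.2×(128−245) = 245 − 23.4 = 221.6 → 222
  G: 15 + 0.2×(128−15) = 15 + 22.6 = 37.6 → 38
  B: 126 + 0.2×(128−126) = 126 + 0.4 = 126.4 → 126
rgb(222, 38, 126) = #DE267E.

#DE267E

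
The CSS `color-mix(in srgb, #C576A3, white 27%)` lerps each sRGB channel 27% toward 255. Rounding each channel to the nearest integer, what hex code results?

#D59BBC

#C576A3 is rgb(197, 118, 163).
A 27% tint moves each channel 27% toward 255:
  R: 197 + 0.27×(255−197) = 197 + 15.66 = 212.66 → 213
  G: 118 + 36.99 = 154.99 → 155
  B: 163 + 24.84 = 187.84 → 188
rgb(213, 155, 188) = #D59BBC.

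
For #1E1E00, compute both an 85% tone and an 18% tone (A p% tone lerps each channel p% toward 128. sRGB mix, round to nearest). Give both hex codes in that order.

#1E1E00 is rgb(30, 30, 0).
85% tone:
  R: 30 + 83.3 = 113.3 → 113
  G: 30 + 0.85×(128−30) = 30 + 83.3 = 113.3 → 113
  B: 0 + 108.8 = 108.8 → 109
  → #71716D
18% tone:
  R: 30 + 0.18×(128−30) = 30 + 17.64 = 47.64 → 48
  G: 30 + 17.64 = 47.64 → 48
  B: 0 + 23.04 = 23.04 → 23
  → #303017

#71716D, #303017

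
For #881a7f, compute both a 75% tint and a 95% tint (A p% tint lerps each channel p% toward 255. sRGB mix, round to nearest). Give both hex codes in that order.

#881a7f is rgb(136, 26, 127).
75% tint:
  R: 136 + 89.25 = 225.25 → 225
  G: 26 + 0.75×(255−26) = 26 + 171.75 = 197.75 → 198
  B: 127 + 96 = 223 → 223
  → #e1c6df
95% tint:
  R: 136 + 0.95×(255−136) = 136 + 113.05 = 249.05 → 249
  G: 26 + 217.55 = 243.55 → 244
  B: 127 + 0.95×(255−127) = 127 + 121.6 = 248.6 → 249
  → #f9f4f9

#e1c6df, #f9f4f9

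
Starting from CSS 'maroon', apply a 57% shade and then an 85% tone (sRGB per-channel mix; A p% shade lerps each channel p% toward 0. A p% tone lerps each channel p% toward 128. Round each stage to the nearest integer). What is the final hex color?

CSS maroon is rgb(128, 0, 0).
A 57% shade moves each channel 57% toward 0:
  R: 128 − 72.96 = 55.04 → 55
  G: 0 + 0 = 0 → 0
  B: 0 + 0.57×(0−0) = 0 + 0 = 0 → 0
After the shade: rgb(55, 0, 0) = #370000.
Lerp each channel 85% toward 128:
  R: 55 + 0.85×(128−55) = 55 + 62.05 = 117.05 → 117
  G: 0 + 108.8 = 108.8 → 109
  B: 0 + 108.8 = 108.8 → 109
rgb(117, 109, 109) = #756D6D.

#756D6D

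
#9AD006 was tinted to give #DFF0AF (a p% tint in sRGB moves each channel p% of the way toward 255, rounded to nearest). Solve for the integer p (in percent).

68%

#9AD006 is rgb(154, 208, 6); #DFF0AF is rgb(223, 240, 175).
On the B channel (widest range): 175 ≈ 6 + (p/100)(255 − 6), so p ≈ 100×(175 − 6)/(255 − 6) = 16900/249 = 67.87.
p = 68 reproduces all three channels after rounding.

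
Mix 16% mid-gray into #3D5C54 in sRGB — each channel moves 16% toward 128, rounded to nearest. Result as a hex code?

#48625B

#3D5C54 is rgb(61, 92, 84).
Per channel, c → c + 0.16(128 − c):
  R: 61 + 0.16×(128−61) = 61 + 10.72 = 71.72 → 72
  G: 92 + 5.76 = 97.76 → 98
  B: 84 + 0.16×(128−84) = 84 + 7.04 = 91.04 → 91
rgb(72, 98, 91) = #48625B.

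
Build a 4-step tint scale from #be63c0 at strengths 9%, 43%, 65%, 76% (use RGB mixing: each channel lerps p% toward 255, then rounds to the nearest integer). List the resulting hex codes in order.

#c471c6, #daa6db, #e8c8e9, #efdaf0

#be63c0 is rgb(190, 99, 192).
9%: (190 + 5.85 = 195.85→196, 99 + 14.04 = 113.04→113, 192 + 5.67 = 197.67→198) → #c471c6
43%: (190 + 27.95 = 217.95→218, 99 + 67.08 = 166.08→166, 192 + 27.09 = 219.09→219) → #daa6db
65%: (190 + 42.25 = 232.25→232, 99 + 101.4 = 200.4→200, 192 + 40.95 = 232.95→233) → #e8c8e9
76%: (190 + 49.4 = 239.4→239, 99 + 118.56 = 217.56→218, 192 + 47.88 = 239.88→240) → #efdaf0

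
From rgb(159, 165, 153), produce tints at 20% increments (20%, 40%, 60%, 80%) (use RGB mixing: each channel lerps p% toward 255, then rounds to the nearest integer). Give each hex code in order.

#b2b7ad, #c5c9c2, #d9dbd6, #ecedeb

20%: (159 + 19.2 = 178.2→178, 165 + 18 = 183→183, 153 + 20.4 = 173.4→173) → #b2b7ad
40%: (159 + 38.4 = 197.4→197, 165 + 36 = 201→201, 153 + 40.8 = 193.8→194) → #c5c9c2
60%: (159 + 57.6 = 216.6→217, 165 + 54 = 219→219, 153 + 61.2 = 214.2→214) → #d9dbd6
80%: (159 + 76.8 = 235.8→236, 165 + 72 = 237→237, 153 + 81.6 = 234.6→235) → #ecedeb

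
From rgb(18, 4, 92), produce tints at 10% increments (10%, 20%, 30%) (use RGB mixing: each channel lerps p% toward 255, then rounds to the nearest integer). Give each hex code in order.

#2a1d6c, #41367d, #594f8d

10%: (18 + 23.7 = 41.7→42, 4 + 25.1 = 29.1→29, 92 + 16.3 = 108.3→108) → #2a1d6c
20%: (18 + 47.4 = 65.4→65, 4 + 50.2 = 54.2→54, 92 + 32.6 = 124.6→125) → #41367d
30%: (18 + 71.1 = 89.1→89, 4 + 75.3 = 79.3→79, 92 + 48.9 = 140.9→141) → #594f8d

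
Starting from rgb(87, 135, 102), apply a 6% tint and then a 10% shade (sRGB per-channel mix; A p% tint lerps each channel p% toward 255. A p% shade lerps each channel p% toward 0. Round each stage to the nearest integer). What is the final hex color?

Per channel, c → c + 0.06(255 − c):
  R: 87 + 0.06×(255−87) = 87 + 10.08 = 97.08 → 97
  G: 135 + 7.2 = 142.2 → 142
  B: 102 + 9.18 = 111.18 → 111
After the tint: rgb(97, 142, 111) = #618E6F.
A 10% shade moves each channel 10% toward 0:
  R: 97 − 9.7 = 87.3 → 87
  G: 142 + 0.1×(0−142) = 142 − 14.2 = 127.8 → 128
  B: 111 + 0.1×(0−111) = 111 − 11.1 = 99.9 → 100
rgb(87, 128, 100) = #578064.

#578064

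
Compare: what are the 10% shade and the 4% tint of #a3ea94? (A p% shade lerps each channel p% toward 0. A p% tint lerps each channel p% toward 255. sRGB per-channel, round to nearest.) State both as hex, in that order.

#93d385, #a7eb98

#a3ea94 is rgb(163, 234, 148).
10% shade:
  R: 163 + 0.1×(0−163) = 163 − 16.3 = 146.7 → 147
  G: 234 − 23.4 = 210.6 → 211
  B: 148 + 0.1×(0−148) = 148 − 14.8 = 133.2 → 133
  → #93d385
4% tint:
  R: 163 + 0.04×(255−163) = 163 + 3.68 = 166.68 → 167
  G: 234 + 0.04×(255−234) = 234 + 0.84 = 234.84 → 235
  B: 148 + 0.04×(255−148) = 148 + 4.28 = 152.28 → 152
  → #a7eb98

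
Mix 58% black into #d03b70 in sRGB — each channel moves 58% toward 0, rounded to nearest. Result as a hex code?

#57192f

#d03b70 is rgb(208, 59, 112).
Per channel, c → c + 0.58(0 − c):
  R: 208 + 0.58×(0−208) = 208 − 120.64 = 87.36 → 87
  G: 59 + 0.58×(0−59) = 59 − 34.22 = 24.78 → 25
  B: 112 + 0.58×(0−112) = 112 − 64.96 = 47.04 → 47
rgb(87, 25, 47) = #57192f.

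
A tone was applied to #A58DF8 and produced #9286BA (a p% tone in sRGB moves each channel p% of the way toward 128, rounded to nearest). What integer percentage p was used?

52%

#A58DF8 is rgb(165, 141, 248); #9286BA is rgb(146, 134, 186).
On the B channel (widest range): 186 ≈ 248 + (p/100)(128 − 248), so p ≈ 100×(186 − 248)/(128 − 248) = -6200/-120 = 51.67.
p = 52 reproduces all three channels after rounding.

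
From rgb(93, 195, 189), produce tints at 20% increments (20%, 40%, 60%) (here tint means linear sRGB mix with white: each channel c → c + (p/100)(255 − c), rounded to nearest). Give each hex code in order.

20%: (93 + 32.4 = 125.4→125, 195 + 12 = 207→207, 189 + 13.2 = 202.2→202) → #7DCFCA
40%: (93 + 64.8 = 157.8→158, 195 + 24 = 219→219, 189 + 26.4 = 215.4→215) → #9EDBD7
60%: (93 + 97.2 = 190.2→190, 195 + 36 = 231→231, 189 + 39.6 = 228.6→229) → #BEE7E5

#7DCFCA, #9EDBD7, #BEE7E5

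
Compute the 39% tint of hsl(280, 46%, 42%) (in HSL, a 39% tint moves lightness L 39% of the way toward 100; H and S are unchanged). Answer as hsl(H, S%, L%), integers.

L moves 39% from 42 toward 100: 42 + 22.62 = 64.62 → 65.
H and S are unchanged.

hsl(280, 46%, 65%)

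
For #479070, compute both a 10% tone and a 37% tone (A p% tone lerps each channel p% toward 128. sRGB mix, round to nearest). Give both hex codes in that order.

#4d8e72, #5c8a76

#479070 is rgb(71, 144, 112).
10% tone:
  R: 71 + 0.1×(128−71) = 71 + 5.7 = 76.7 → 77
  G: 144 + 0.1×(128−144) = 144 − 1.6 = 142.4 → 142
  B: 112 + 0.1×(128−112) = 112 + 1.6 = 113.6 → 114
  → #4d8e72
37% tone:
  R: 71 + 0.37×(128−71) = 71 + 21.09 = 92.09 → 92
  G: 144 + 0.37×(128−144) = 144 − 5.92 = 138.08 → 138
  B: 112 + 0.37×(128−112) = 112 + 5.92 = 117.92 → 118
  → #5c8a76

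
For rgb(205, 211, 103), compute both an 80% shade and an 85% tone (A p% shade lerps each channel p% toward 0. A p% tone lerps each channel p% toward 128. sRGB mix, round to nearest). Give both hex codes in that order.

80% shade:
  R: 205 + 0.8×(0−205) = 205 − 164 = 41 → 41
  G: 211 + 0.8×(0−211) = 211 − 168.8 = 42.2 → 42
  B: 103 − 82.4 = 20.6 → 21
  → #292A15
85% tone:
  R: 205 + 0.85×(128−205) = 205 − 65.45 = 139.55 → 140
  G: 211 − 70.55 = 140.45 → 140
  B: 103 + 0.85×(128−103) = 103 + 21.25 = 124.25 → 124
  → #8C8C7C

#292A15, #8C8C7C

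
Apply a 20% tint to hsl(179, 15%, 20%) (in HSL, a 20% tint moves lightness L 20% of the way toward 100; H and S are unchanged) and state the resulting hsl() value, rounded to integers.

L moves 20% from 20 toward 100: 20 + 16 = 36 → 36.
H and S are unchanged.

hsl(179, 15%, 36%)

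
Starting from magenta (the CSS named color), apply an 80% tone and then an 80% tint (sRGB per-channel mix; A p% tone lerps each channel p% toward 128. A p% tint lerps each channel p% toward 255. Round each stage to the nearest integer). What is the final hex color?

CSS magenta is rgb(255, 0, 255).
Lerp each channel 80% toward 128:
  R: 255 − 101.6 = 153.4 → 153
  G: 0 + 0.8×(128−0) = 0 + 102.4 = 102.4 → 102
  B: 255 − 101.6 = 153.4 → 153
After the tone: rgb(153, 102, 153) = #996699.
Lerp each channel 80% toward 255:
  R: 153 + 0.8×(255−153) = 153 + 81.6 = 234.6 → 235
  G: 102 + 0.8×(255−102) = 102 + 122.4 = 224.4 → 224
  B: 153 + 81.6 = 234.6 → 235
rgb(235, 224, 235) = #EBE0EB.

#EBE0EB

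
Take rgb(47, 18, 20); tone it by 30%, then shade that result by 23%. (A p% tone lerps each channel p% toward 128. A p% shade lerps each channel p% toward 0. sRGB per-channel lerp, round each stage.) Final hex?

#372728

Per channel, c → c + 0.3(128 − c):
  R: 47 + 0.3×(128−47) = 47 + 24.3 = 71.3 → 71
  G: 18 + 33 = 51 → 51
  B: 20 + 0.3×(128−20) = 20 + 32.4 = 52.4 → 52
After the tone: rgb(71, 51, 52) = #473334.
A 23% shade moves each channel 23% toward 0:
  R: 71 + 0.23×(0−71) = 71 − 16.33 = 54.67 → 55
  G: 51 + 0.23×(0−51) = 51 − 11.73 = 39.27 → 39
  B: 52 − 11.96 = 40.04 → 40
rgb(55, 39, 40) = #372728.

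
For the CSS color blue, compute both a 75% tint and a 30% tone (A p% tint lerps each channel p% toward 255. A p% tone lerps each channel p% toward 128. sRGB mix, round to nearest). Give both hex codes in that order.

CSS blue is rgb(0, 0, 255).
75% tint:
  R: 0 + 0.75×(255−0) = 0 + 191.25 = 191.25 → 191
  G: 0 + 0.75×(255−0) = 0 + 191.25 = 191.25 → 191
  B: 255 + 0.75×(255−255) = 255 + 0 = 255 → 255
  → #bfbfff
30% tone:
  R: 0 + 38.4 = 38.4 → 38
  G: 0 + 0.3×(128−0) = 0 + 38.4 = 38.4 → 38
  B: 255 + 0.3×(128−255) = 255 − 38.1 = 216.9 → 217
  → #2626d9

#bfbfff, #2626d9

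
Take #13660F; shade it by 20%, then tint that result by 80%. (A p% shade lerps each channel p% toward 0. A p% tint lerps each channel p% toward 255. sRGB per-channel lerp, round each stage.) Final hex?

#CFDCCE

#13660F is rgb(19, 102, 15).
A 20% shade moves each channel 20% toward 0:
  R: 19 − 3.8 = 15.2 → 15
  G: 102 − 20.4 = 81.6 → 82
  B: 15 + 0.2×(0−15) = 15 − 3 = 12 → 12
After the shade: rgb(15, 82, 12) = #0F520C.
Lerp each channel 80% toward 255:
  R: 15 + 192 = 207 → 207
  G: 82 + 0.8×(255−82) = 82 + 138.4 = 220.4 → 220
  B: 12 + 0.8×(255−12) = 12 + 194.4 = 206.4 → 206
rgb(207, 220, 206) = #CFDCCE.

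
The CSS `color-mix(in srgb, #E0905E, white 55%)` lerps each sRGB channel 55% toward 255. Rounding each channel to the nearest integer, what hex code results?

#E0905E is rgb(224, 144, 94).
Lerp each channel 55% toward 255:
  R: 224 + 0.55×(255−224) = 224 + 17.05 = 241.05 → 241
  G: 144 + 0.55×(255−144) = 144 + 61.05 = 205.05 → 205
  B: 94 + 0.55×(255−94) = 94 + 88.55 = 182.55 → 183
rgb(241, 205, 183) = #F1CDB7.

#F1CDB7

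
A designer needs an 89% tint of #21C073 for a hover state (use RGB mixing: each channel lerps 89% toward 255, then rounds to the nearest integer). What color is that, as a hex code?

#21C073 is rgb(33, 192, 115).
An 89% tint moves each channel 89% toward 255:
  R: 33 + 0.89×(255−33) = 33 + 197.58 = 230.58 → 231
  G: 192 + 56.07 = 248.07 → 248
  B: 115 + 0.89×(255−115) = 115 + 124.6 = 239.6 → 240
rgb(231, 248, 240) = #E7F8F0.

#E7F8F0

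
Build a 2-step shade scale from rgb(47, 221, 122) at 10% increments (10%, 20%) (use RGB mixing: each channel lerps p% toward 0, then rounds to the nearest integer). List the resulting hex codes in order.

10%: (47 − 4.7 = 42.3→42, 221 − 22.1 = 198.9→199, 122 − 12.2 = 109.8→110) → #2AC76E
20%: (47 − 9.4 = 37.6→38, 221 − 44.2 = 176.8→177, 122 − 24.4 = 97.6→98) → #26B162

#2AC76E, #26B162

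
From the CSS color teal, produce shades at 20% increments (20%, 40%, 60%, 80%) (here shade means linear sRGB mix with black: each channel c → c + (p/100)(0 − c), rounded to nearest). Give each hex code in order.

#006666, #004D4D, #003333, #001A1A

CSS teal is rgb(0, 128, 128).
20%: (0→0, 128 − 25.6 = 102.4→102, 128 − 25.6 = 102.4→102) → #006666
40%: (0→0, 128 − 51.2 = 76.8→77, 128 − 51.2 = 76.8→77) → #004D4D
60%: (0→0, 128 − 76.8 = 51.2→51, 128 − 76.8 = 51.2→51) → #003333
80%: (0→0, 128 − 102.4 = 25.6→26, 128 − 102.4 = 25.6→26) → #001A1A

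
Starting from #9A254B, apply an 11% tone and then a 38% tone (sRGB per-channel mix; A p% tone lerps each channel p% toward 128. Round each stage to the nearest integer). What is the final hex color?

#9A254B is rgb(154, 37, 75).
An 11% tone moves each channel 11% toward 128:
  R: 154 + 0.11×(128−154) = 154 − 2.86 = 151.14 → 151
  G: 37 + 10.01 = 47.01 → 47
  B: 75 + 5.83 = 80.83 → 81
After the tone: rgb(151, 47, 81) = #972F51.
Lerp each channel 38% toward 128:
  R: 151 − 8.74 = 142.26 → 142
  G: 47 + 30.78 = 77.78 → 78
  B: 81 + 0.38×(128−81) = 81 + 17.86 = 98.86 → 99
rgb(142, 78, 99) = #8E4E63.

#8E4E63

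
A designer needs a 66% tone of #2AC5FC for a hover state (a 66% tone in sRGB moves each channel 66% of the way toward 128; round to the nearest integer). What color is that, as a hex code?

#6397AA

#2AC5FC is rgb(42, 197, 252).
Lerp each channel 66% toward 128:
  R: 42 + 0.66×(128−42) = 42 + 56.76 = 98.76 → 99
  G: 197 − 45.54 = 151.46 → 151
  B: 252 − 81.84 = 170.16 → 170
rgb(99, 151, 170) = #6397AA.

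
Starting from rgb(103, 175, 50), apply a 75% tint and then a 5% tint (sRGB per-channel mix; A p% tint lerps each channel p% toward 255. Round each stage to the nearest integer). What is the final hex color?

A 75% tint moves each channel 75% toward 255:
  R: 103 + 0.75×(255−103) = 103 + 114 = 217 → 217
  G: 175 + 0.75×(255−175) = 175 + 60 = 235 → 235
  B: 50 + 0.75×(255−50) = 50 + 153.75 = 203.75 → 204
After the tint: rgb(217, 235, 204) = #D9EBCC.
Per channel, c → c + 0.05(255 − c):
  R: 217 + 1.9 = 218.9 → 219
  G: 235 + 0.05×(255−235) = 235 + 1 = 236 → 236
  B: 204 + 2.55 = 206.55 → 207
rgb(219, 236, 207) = #DBECCF.

#DBECCF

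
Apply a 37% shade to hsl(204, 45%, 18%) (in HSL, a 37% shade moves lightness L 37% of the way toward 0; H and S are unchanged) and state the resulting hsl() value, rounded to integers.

L moves 37% from 18 toward 0: 18 − 6.66 = 11.34 → 11.
H and S are unchanged.

hsl(204, 45%, 11%)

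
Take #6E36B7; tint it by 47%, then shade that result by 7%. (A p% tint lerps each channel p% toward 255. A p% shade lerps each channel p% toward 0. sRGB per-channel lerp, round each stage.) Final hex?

#A68ACA

#6E36B7 is rgb(110, 54, 183).
Per channel, c → c + 0.47(255 − c):
  R: 110 + 0.47×(255−110) = 110 + 68.15 = 178.15 → 178
  G: 54 + 0.47×(255−54) = 54 + 94.47 = 148.47 → 148
  B: 183 + 33.84 = 216.84 → 217
After the tint: rgb(178, 148, 217) = #B294D9.
Lerp each channel 7% toward 0:
  R: 178 − 12.46 = 165.54 → 166
  G: 148 + 0.07×(0−148) = 148 − 10.36 = 137.64 → 138
  B: 217 − 15.19 = 201.81 → 202
rgb(166, 138, 202) = #A68ACA.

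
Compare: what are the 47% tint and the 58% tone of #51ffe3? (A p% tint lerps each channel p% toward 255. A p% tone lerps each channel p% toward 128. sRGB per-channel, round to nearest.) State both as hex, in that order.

#51ffe3 is rgb(81, 255, 227).
47% tint:
  R: 81 + 81.78 = 162.78 → 163
  G: 255 + 0.47×(255−255) = 255 + 0 = 255 → 255
  B: 227 + 13.16 = 240.16 → 240
  → #a3fff0
58% tone:
  R: 81 + 0.58×(128−81) = 81 + 27.26 = 108.26 → 108
  G: 255 − 73.66 = 181.34 → 181
  B: 227 − 57.42 = 169.58 → 170
  → #6cb5aa

#a3fff0, #6cb5aa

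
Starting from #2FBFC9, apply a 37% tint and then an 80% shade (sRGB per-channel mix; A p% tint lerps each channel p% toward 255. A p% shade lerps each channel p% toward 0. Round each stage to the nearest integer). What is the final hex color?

#2FBFC9 is rgb(47, 191, 201).
Per channel, c → c + 0.37(255 − c):
  R: 47 + 0.37×(255−47) = 47 + 76.96 = 123.96 → 124
  G: 191 + 23.68 = 214.68 → 215
  B: 201 + 0.37×(255−201) = 201 + 19.98 = 220.98 → 221
After the tint: rgb(124, 215, 221) = #7CD7DD.
Per channel, c → c + 0.8(0 − c):
  R: 124 + 0.8×(0−124) = 124 − 99.2 = 24.8 → 25
  G: 215 − 172 = 43 → 43
  B: 221 − 176.8 = 44.2 → 44
rgb(25, 43, 44) = #192B2C.

#192B2C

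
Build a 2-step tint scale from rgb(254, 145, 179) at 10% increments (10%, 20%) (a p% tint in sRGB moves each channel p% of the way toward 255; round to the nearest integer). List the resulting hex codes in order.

10%: (254→254, 145 + 11 = 156→156, 179 + 7.6 = 186.6→187) → #FE9CBB
20%: (254→254, 145 + 22 = 167→167, 179 + 15.2 = 194.2→194) → #FEA7C2

#FE9CBB, #FEA7C2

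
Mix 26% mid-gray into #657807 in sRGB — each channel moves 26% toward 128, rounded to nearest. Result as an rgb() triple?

#657807 is rgb(101, 120, 7).
Per channel, c → c + 0.26(128 − c):
  R: 101 + 0.26×(128−101) = 101 + 7.02 = 108.02 → 108
  G: 120 + 0.26×(128−120) = 120 + 2.08 = 122.08 → 122
  B: 7 + 31.46 = 38.46 → 38

rgb(108, 122, 38)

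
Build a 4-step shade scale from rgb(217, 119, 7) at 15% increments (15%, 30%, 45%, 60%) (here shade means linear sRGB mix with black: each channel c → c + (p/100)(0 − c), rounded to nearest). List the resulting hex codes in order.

#B86506, #985305, #774104, #573003

15%: (217 − 32.55 = 184.45→184, 119 − 17.85 = 101.15→101, 7 − 1.05 = 5.95→6) → #B86506
30%: (217 − 65.1 = 151.9→152, 119 − 35.7 = 83.3→83, 7 − 2.1 = 4.9→5) → #985305
45%: (217 − 97.65 = 119.35→119, 119 − 53.55 = 65.45→65, 7 − 3.15 = 3.85→4) → #774104
60%: (217 − 130.2 = 86.8→87, 119 − 71.4 = 47.6→48, 7 − 4.2 = 2.8→3) → #573003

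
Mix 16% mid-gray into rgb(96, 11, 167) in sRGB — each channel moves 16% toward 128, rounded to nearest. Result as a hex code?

Per channel, c → c + 0.16(128 − c):
  R: 96 + 5.12 = 101.12 → 101
  G: 11 + 0.16×(128−11) = 11 + 18.72 = 29.72 → 30
  B: 167 + 0.16×(128−167) = 167 − 6.24 = 160.76 → 161
rgb(101, 30, 161) = #651ea1.

#651ea1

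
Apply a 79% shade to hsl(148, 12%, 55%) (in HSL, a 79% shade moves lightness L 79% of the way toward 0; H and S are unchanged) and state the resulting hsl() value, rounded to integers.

L moves 79% from 55 toward 0: 55 − 43.45 = 11.55 → 12.
H and S are unchanged.

hsl(148, 12%, 12%)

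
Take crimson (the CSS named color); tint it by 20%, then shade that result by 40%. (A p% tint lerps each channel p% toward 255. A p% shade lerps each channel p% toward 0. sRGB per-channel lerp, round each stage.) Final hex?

#88283B

CSS crimson is rgb(220, 20, 60).
A 20% tint moves each channel 20% toward 255:
  R: 220 + 0.2×(255−220) = 220 + 7 = 227 → 227
  G: 20 + 0.2×(255−20) = 20 + 47 = 67 → 67
  B: 60 + 0.2×(255−60) = 60 + 39 = 99 → 99
After the tint: rgb(227, 67, 99) = #E34363.
Per channel, c → c + 0.4(0 − c):
  R: 227 + 0.4×(0−227) = 227 − 90.8 = 136.2 → 136
  G: 67 + 0.4×(0−67) = 67 − 26.8 = 40.2 → 40
  B: 99 + 0.4×(0−99) = 99 − 39.6 = 59.4 → 59
rgb(136, 40, 59) = #88283B.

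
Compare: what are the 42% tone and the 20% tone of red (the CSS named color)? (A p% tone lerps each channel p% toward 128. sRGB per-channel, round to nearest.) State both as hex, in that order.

CSS red is rgb(255, 0, 0).
42% tone:
  R: 255 + 0.42×(128−255) = 255 − 53.34 = 201.66 → 202
  G: 0 + 0.42×(128−0) = 0 + 53.76 = 53.76 → 54
  B: 0 + 0.42×(128−0) = 0 + 53.76 = 53.76 → 54
  → #CA3636
20% tone:
  R: 255 − 25.4 = 229.6 → 230
  G: 0 + 0.2×(128−0) = 0 + 25.6 = 25.6 → 26
  B: 0 + 25.6 = 25.6 → 26
  → #E61A1A

#CA3636, #E61A1A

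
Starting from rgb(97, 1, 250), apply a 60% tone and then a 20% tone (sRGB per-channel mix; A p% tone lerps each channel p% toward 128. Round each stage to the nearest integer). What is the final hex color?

#7657A7

Per channel, c → c + 0.6(128 − c):
  R: 97 + 0.6×(128−97) = 97 + 18.6 = 115.6 → 116
  G: 1 + 0.6×(128−1) = 1 + 76.2 = 77.2 → 77
  B: 250 − 73.2 = 176.8 → 177
After the tone: rgb(116, 77, 177) = #744DB1.
Per channel, c → c + 0.2(128 − c):
  R: 116 + 2.4 = 118.4 → 118
  G: 77 + 0.2×(128−77) = 77 + 10.2 = 87.2 → 87
  B: 177 − 9.8 = 167.2 → 167
rgb(118, 87, 167) = #7657A7.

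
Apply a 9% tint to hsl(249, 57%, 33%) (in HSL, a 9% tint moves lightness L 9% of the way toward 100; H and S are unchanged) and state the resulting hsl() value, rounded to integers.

L moves 9% from 33 toward 100: 33 + 6.03 = 39.03 → 39.
H and S are unchanged.

hsl(249, 57%, 39%)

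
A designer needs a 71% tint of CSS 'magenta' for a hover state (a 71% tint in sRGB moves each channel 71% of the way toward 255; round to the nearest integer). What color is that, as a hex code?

#FFB5FF

CSS magenta is rgb(255, 0, 255).
Per channel, c → c + 0.71(255 − c):
  R: 255 + 0 = 255 → 255
  G: 0 + 181.05 = 181.05 → 181
  B: 255 + 0.71×(255−255) = 255 + 0 = 255 → 255
rgb(255, 181, 255) = #FFB5FF.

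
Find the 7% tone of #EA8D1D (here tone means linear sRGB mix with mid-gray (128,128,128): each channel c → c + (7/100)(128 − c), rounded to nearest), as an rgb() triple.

rgb(227, 140, 36)

#EA8D1D is rgb(234, 141, 29).
Per channel, c → c + 0.07(128 − c):
  R: 234 + 0.07×(128−234) = 234 − 7.42 = 226.58 → 227
  G: 141 − 0.91 = 140.09 → 140
  B: 29 + 6.93 = 35.93 → 36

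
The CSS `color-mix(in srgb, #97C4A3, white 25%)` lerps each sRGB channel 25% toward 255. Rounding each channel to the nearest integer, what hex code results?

#97C4A3 is rgb(151, 196, 163).
Per channel, c → c + 0.25(255 − c):
  R: 151 + 0.25×(255−151) = 151 + 26 = 177 → 177
  G: 196 + 14.75 = 210.75 → 211
  B: 163 + 0.25×(255−163) = 163 + 23 = 186 → 186
rgb(177, 211, 186) = #B1D3BA.

#B1D3BA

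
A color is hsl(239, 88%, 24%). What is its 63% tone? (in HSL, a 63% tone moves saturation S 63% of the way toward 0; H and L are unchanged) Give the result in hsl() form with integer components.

hsl(239, 33%, 24%)

S moves 63% from 88 toward 0: 88 − 55.44 = 32.56 → 33.
H and L are unchanged.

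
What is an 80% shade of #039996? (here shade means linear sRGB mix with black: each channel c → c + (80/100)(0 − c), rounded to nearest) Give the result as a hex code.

#039996 is rgb(3, 153, 150).
Per channel, c → c + 0.8(0 − c):
  R: 3 + 0.8×(0−3) = 3 − 2.4 = 0.6 → 1
  G: 153 − 122.4 = 30.6 → 31
  B: 150 + 0.8×(0−150) = 150 − 120 = 30 → 30
rgb(1, 31, 30) = #011F1E.

#011F1E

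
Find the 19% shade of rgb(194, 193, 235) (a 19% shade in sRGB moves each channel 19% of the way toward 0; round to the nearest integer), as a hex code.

Per channel, c → c + 0.19(0 − c):
  R: 194 + 0.19×(0−194) = 194 − 36.86 = 157.14 → 157
  G: 193 − 36.67 = 156.33 → 156
  B: 235 − 44.65 = 190.35 → 190
rgb(157, 156, 190) = #9D9CBE.

#9D9CBE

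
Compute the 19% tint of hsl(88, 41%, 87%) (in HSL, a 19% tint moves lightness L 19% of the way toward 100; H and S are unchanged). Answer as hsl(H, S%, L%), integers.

L moves 19% from 87 toward 100: 87 + 2.47 = 89.47 → 89.
H and S are unchanged.

hsl(88, 41%, 89%)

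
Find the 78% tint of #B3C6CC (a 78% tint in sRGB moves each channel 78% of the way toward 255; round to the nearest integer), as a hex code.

#B3C6CC is rgb(179, 198, 204).
Lerp each channel 78% toward 255:
  R: 179 + 59.28 = 238.28 → 238
  G: 198 + 0.78×(255−198) = 198 + 44.46 = 242.46 → 242
  B: 204 + 0.78×(255−204) = 204 + 39.78 = 243.78 → 244
rgb(238, 242, 244) = #EEF2F4.

#EEF2F4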